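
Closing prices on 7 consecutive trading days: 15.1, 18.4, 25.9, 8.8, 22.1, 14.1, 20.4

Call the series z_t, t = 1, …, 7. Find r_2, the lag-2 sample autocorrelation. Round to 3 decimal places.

0.269

Mean z̄ = (15.1 + 18.4 + 25.9 + 8.8 + 22.1 + 14.1 + 20.4)/7 = 17.8286
Deviations from mean: -2.7286, 0.5714, 8.0714, -9.0286, 4.2714, -3.7286, 2.5714
Σ(z_t−z̄)(z_{t+2}−z̄) = (-22.0235) + (-5.1592) + (34.4765) + (33.6637) + (10.9837) = 51.9412
Denominator Σ(z_t−z̄)² = 193.1943
r_2 = 51.9412 / 193.1943 = 0.269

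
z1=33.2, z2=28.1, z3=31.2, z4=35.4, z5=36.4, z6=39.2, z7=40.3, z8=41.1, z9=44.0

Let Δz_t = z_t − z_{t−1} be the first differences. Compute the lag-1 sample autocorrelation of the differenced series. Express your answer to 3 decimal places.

First differences Δz: -5.1, 3.1, 4.2, 1.0, 2.8, 1.1, 0.8, 2.9
Mean of differences = 1.3500
Numerator Σ(Δz_t−Δz̄)(Δz_{t+1}−Δz̄) = -8.8825
Denominator Σ(Δz_t−Δz̄)² = 57.7800
r_1(Δz) = -8.8825 / 57.7800 = -0.154

-0.154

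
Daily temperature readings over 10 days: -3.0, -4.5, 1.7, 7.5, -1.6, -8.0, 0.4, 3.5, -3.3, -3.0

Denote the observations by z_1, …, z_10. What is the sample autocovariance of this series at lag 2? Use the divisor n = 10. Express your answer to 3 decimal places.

-14.055

Mean z̄ = (-3.0 − 4.5 + 1.7 + 7.5 − 1.6 − 8.0 + 0.4 + 3.5 − 3.3 − 3.0)/10 = -1.0300
Σ_{t=1}^{8}(z_t−z̄)(z_{t+2}−z̄) = -140.5468
γ_2 = -140.5468 / 10 = -14.055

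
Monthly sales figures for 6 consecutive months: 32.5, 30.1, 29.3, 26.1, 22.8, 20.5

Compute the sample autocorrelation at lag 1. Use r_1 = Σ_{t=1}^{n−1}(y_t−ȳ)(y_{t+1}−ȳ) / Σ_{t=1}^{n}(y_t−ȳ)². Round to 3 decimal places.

Mean ȳ = (32.5 + 30.1 + 29.3 + 26.1 + 22.8 + 20.5)/6 = 26.8833
Numerator Σ_{t=1}^{5}(y_t−ȳ)(y_{t+1}−ȳ) = 53.2114
Denominator Σ(y_t−ȳ)² = 105.7683
r_1 = 53.2114 / 105.7683 = 0.503

0.503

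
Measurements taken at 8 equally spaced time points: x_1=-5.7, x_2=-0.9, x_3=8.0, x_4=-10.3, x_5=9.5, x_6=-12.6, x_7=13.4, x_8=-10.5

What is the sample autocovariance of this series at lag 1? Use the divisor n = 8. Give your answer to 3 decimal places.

Mean x̄ = (-5.7 − 0.9 + 8.0 − 10.3 + 9.5 − 12.6 + 13.4 − 10.5)/8 = -1.1375
Deviations: -4.5625, 0.2375, 9.1375, -9.1625, 10.6375, -11.4625, 14.5375, -9.3625
Σ_{t=1}^{7}(x_t−x̄)(x_{t+1}−x̄) = -604.7777
γ_1 = -604.7777 / 8 = -75.597

-75.597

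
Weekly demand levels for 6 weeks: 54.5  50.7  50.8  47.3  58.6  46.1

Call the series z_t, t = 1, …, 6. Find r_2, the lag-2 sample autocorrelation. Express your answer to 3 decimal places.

Mean z̄ = (54.5 + 50.7 + 50.8 + 47.3 + 58.6 + 46.1)/6 = 51.3333
Deviations from mean: 3.1667, -0.6333, -0.5333, -4.0333, 7.2667, -5.2333
Σ(z_t−z̄)(z_{t+2}−z̄) = (-1.6889) + (2.5544) + (-3.8756) + (21.1078) = 18.0978
Denominator Σ(z_t−z̄)² = 107.1733
r_2 = 18.0978 / 107.1733 = 0.169

0.169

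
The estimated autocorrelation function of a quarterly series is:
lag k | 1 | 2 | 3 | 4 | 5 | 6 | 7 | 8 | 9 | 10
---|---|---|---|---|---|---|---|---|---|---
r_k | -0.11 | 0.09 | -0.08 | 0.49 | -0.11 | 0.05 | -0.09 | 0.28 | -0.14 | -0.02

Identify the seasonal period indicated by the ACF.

4

The largest autocorrelation is r_4 = 0.49, with a weaker echo at lag 8 (0.28); the remaining lags stay at or below 0.09.
The dominant spike at lag 4 indicates a seasonal period of 4.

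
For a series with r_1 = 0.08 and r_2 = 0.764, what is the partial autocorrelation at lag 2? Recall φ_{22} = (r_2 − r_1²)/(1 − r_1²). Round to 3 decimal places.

φ_{22} = (r_2 − r_1²) / (1 − r_1²)
r_1² = (0.08)² = 0.0064
Numerator = 0.764 − 0.0064 = 0.7576; denominator = 1 − 0.0064 = 0.9936
φ_{22} = 0.7576 / 0.9936 = 0.762

0.762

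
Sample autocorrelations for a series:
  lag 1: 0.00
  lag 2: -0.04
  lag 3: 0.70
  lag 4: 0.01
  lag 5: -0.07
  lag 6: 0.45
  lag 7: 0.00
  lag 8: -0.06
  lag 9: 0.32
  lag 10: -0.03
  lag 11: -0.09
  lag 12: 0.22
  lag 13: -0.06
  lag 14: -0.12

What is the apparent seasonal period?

3

The largest autocorrelation is r_3 = 0.70, with weaker echoes at lags 6 (0.45), 9 (0.32) and 12 (0.22); the remaining lags stay at or below 0.01.
The dominant spike at lag 3 indicates a seasonal period of 3.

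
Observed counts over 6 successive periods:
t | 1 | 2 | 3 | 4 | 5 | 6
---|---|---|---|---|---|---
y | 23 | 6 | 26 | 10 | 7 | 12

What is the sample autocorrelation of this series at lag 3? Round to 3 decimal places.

Mean ȳ = (23 + 6 + 26 + 10 + 7 + 12)/6 = 14.0000
Σ(y_t−ȳ)(y_{t+3}−ȳ) = (-36.0000) + (56.0000) + (-24.0000) = -4.0000
Denominator Σ(y_t−ȳ)² = 358.0000
r_3 = -4.0000 / 358.0000 = -0.011

-0.011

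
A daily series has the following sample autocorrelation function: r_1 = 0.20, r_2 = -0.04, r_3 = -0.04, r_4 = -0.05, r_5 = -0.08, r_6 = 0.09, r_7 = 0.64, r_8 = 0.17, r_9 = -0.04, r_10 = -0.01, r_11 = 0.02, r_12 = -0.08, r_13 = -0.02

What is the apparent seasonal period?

The largest autocorrelation is r_7 = 0.64; the remaining lags stay at or below 0.20.
The dominant spike at lag 7 indicates a seasonal period of 7.

7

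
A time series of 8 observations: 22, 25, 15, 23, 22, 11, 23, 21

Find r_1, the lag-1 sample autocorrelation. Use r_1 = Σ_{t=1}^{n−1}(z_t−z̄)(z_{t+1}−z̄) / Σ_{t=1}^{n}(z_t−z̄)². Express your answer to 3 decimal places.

-0.418

Mean z̄ = (22 + 25 + 15 + 23 + 22 + 11 + 23 + 21)/8 = 20.2500
Deviations from mean: 1.7500, 4.7500, -5.2500, 2.7500, 1.7500, -9.2500, 2.7500, 0.7500
Σ(z_t−z̄)(z_{t+1}−z̄) = (8.3125) + (-24.9375) + (-14.4375) + (4.8125) + (-16.1875) + (-25.4375) + (2.0625) = -65.8125
Denominator Σ(z_t−z̄)² = 157.5000
r_1 = -65.8125 / 157.5000 = -0.418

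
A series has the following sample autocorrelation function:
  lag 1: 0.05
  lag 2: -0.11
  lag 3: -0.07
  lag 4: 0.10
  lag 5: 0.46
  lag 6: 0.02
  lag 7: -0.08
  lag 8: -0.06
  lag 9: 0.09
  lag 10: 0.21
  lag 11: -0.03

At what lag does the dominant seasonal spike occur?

5

The largest autocorrelation is r_5 = 0.46, with a weaker echo at lag 10 (0.21); the remaining lags stay at or below 0.10.
The dominant spike at lag 5 indicates a seasonal period of 5.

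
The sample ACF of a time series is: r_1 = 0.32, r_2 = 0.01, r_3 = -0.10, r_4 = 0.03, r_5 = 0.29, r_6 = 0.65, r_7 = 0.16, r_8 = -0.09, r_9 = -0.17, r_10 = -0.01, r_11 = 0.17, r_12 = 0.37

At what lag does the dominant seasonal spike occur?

6

The largest autocorrelation is r_6 = 0.65, with a weaker echo at lag 12 (0.37); the remaining lags stay at or below 0.32. The elevated value at lag 1 (0.32), dropping to 0.01 at lag 2, reflects decaying short-term dependence rather than seasonality.
The dominant spike at lag 6 indicates a seasonal period of 6.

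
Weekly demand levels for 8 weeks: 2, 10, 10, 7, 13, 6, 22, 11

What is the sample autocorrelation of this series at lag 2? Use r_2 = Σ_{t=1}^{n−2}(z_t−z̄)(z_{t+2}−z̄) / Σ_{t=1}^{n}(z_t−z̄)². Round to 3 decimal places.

0.183

Mean z̄ = (2 + 10 + 10 + 7 + 13 + 6 + 22 + 11)/8 = 10.1250
Numerator Σ_{t=1}^{6}(z_t−z̄)(z_{t+2}−z̄) = 44.4688
Denominator Σ(z_t−z̄)² = 242.8750
r_2 = 44.4688 / 242.8750 = 0.183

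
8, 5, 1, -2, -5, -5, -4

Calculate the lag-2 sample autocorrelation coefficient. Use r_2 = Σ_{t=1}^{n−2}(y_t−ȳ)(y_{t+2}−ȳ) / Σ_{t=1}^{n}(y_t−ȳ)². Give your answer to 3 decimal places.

0.132

Mean ȳ = (8 + 5 + 1 − 2 − 5 − 5 − 4)/7 = -0.2857
Deviations from mean: 8.2857, 5.2857, 1.2857, -1.7143, -4.7143, -4.7143, -3.7143
Σ(y_t−ȳ)(y_{t+2}−ȳ) = (10.6531) + (-9.0612) + (-6.0612) + (8.0816) + (17.5102) = 21.1224
Denominator Σ(y_t−ȳ)² = 159.4286
r_2 = 21.1224 / 159.4286 = 0.132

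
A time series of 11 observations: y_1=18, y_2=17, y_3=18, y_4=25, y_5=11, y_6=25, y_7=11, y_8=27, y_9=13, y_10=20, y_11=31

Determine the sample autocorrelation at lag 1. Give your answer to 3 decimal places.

-0.560

Mean ȳ = (18 + 17 + 18 + 25 + 11 + 25 + 11 + 27 + 13 + 20 + 31)/11 = 19.6364
Numerator Σ_{t=1}^{10}(y_t−ȳ)(y_{t+1}−ȳ) = -249.8595
Denominator Σ(y_t−ȳ)² = 446.5455
r_1 = -249.8595 / 446.5455 = -0.560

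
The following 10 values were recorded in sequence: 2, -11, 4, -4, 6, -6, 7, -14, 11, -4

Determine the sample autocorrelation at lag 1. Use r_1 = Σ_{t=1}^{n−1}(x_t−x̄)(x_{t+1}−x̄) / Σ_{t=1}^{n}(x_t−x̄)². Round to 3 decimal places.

-0.808

Mean x̄ = (2 − 11 + 4 − 4 + 6 − 6 + 7 − 14 + 11 − 4)/10 = -0.9000
Numerator Σ_{t=1}^{9}(x_t−x̄)(x_{t+1}−x̄) = -487.1100
Denominator Σ(x_t−x̄)² = 602.9000
r_1 = -487.1100 / 602.9000 = -0.808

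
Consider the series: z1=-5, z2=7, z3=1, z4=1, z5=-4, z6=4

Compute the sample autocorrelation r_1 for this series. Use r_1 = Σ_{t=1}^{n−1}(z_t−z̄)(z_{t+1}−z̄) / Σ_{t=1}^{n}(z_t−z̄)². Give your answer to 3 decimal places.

-0.482

Mean z̄ = (-5 + 7 + 1 + 1 − 4 + 4)/6 = 0.6667
Deviations from mean: -5.6667, 6.3333, 0.3333, 0.3333, -4.6667, 3.3333
Σ(z_t−z̄)(z_{t+1}−z̄) = (-35.8889) + (2.1111) + (0.1111) + (-1.5556) + (-15.5556) = -50.7778
Denominator Σ(z_t−z̄)² = 105.3333
r_1 = -50.7778 / 105.3333 = -0.482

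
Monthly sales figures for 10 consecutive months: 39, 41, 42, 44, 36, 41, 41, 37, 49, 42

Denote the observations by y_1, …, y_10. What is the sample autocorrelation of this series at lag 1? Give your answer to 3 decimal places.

Mean ȳ = (39 + 41 + 42 + 44 + 36 + 41 + 41 + 37 + 49 + 42)/10 = 41.2000
Numerator Σ_{t=1}^{9}(y_t−ȳ)(y_{t+1}−ȳ) = -36.6400
Denominator Σ(y_t−ȳ)² = 119.6000
r_1 = -36.6400 / 119.6000 = -0.306

-0.306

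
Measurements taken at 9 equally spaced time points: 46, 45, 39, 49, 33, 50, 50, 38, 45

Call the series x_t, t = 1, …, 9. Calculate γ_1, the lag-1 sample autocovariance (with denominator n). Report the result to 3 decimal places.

Mean x̄ = (46 + 45 + 39 + 49 + 33 + 50 + 50 + 38 + 45)/9 = 43.8889
Σ_{t=1}^{8}(x_t−x̄)(x_{t+1}−x̄) = -155.4568
γ_1 = -155.4568 / 9 = -17.273

-17.273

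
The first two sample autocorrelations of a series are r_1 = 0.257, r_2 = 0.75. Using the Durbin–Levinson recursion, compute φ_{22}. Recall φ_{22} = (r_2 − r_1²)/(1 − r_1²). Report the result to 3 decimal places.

φ_{22} = (r_2 − r_1²) / (1 − r_1²)
r_1² = (0.257)² = 0.066049
Numerator = 0.75 − 0.0660 = 0.6840; denominator = 1 − 0.0660 = 0.9340
φ_{22} = 0.6840 / 0.9340 = 0.732

0.732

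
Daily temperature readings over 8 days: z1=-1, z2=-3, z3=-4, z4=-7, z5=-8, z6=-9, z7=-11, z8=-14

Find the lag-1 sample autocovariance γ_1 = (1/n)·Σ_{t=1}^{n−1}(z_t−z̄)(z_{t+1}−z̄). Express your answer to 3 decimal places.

Mean z̄ = (-1 − 3 − 4 − 7 − 8 − 9 − 11 − 14)/8 = -7.1250
Σ_{t=1}^{7}(z_t−z̄)(z_{t+1}−z̄) = 73.9844
γ_1 = 73.9844 / 8 = 9.248

9.248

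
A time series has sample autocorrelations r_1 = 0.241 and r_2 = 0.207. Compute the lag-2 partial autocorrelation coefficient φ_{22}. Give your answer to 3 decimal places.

φ_{22} = (r_2 − r_1²) / (1 − r_1²)
r_1² = (0.241)² = 0.058081
Numerator = 0.207 − 0.0581 = 0.1489; denominator = 1 − 0.0581 = 0.9419
φ_{22} = 0.1489 / 0.9419 = 0.158

0.158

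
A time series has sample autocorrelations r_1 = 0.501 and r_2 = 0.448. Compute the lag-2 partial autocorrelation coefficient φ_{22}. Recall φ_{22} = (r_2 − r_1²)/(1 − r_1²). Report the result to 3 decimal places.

0.263

φ_{22} = (r_2 − r_1²) / (1 − r_1²)
r_1² = (0.501)² = 0.251001
Numerator = 0.448 − 0.2510 = 0.1970; denominator = 1 − 0.2510 = 0.7490
φ_{22} = 0.1970 / 0.7490 = 0.263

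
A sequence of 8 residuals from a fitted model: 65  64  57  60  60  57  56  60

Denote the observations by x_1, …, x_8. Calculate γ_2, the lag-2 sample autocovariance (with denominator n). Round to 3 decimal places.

Mean x̄ = (65 + 64 + 57 + 60 + 60 + 57 + 56 + 60)/8 = 59.8750
Deviations: 5.1250, 4.1250, -2.8750, 0.1250, 0.1250, -2.8750, -3.8750, 0.1250
Σ_{t=1}^{6}(x_t−x̄)(x_{t+2}−x̄) = -15.7813
γ_2 = -15.7813 / 8 = -1.973

-1.973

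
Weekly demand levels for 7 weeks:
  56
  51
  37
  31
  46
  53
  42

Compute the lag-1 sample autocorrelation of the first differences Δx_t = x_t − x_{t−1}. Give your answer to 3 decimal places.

First differences Δx: -5, -14, -6, 15, 7, -11
Mean of differences = -2.3333
Numerator Σ(Δx_t−Δx̄)(Δx_{t+1}−Δx̄) = 91.2222
Denominator Σ(Δx_t−Δx̄)² = 619.3333
r_1(Δx) = 91.2222 / 619.3333 = 0.147

0.147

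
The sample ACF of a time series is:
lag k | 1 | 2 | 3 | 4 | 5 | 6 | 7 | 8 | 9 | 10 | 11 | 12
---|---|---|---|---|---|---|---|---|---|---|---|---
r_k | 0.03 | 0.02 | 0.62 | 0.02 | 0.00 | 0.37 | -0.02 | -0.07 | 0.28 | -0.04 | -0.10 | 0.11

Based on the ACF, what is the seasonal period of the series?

3

The largest autocorrelation is r_3 = 0.62, with weaker echoes at lags 6 (0.37) and 9 (0.28); the remaining lags stay at or below 0.11.
The dominant spike at lag 3 indicates a seasonal period of 3.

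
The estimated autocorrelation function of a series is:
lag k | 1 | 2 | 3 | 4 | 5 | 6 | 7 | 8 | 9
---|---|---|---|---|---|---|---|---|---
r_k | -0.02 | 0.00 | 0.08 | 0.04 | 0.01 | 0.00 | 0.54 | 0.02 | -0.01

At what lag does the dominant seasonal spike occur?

7

The largest autocorrelation is r_7 = 0.54; the remaining lags stay at or below 0.08.
The dominant spike at lag 7 indicates a seasonal period of 7.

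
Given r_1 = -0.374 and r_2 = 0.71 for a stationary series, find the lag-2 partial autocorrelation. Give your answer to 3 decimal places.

φ_{22} = (r_2 − r_1²) / (1 − r_1²)
r_1² = (-0.374)² = 0.139876
Numerator = 0.71 − 0.1399 = 0.5701; denominator = 1 − 0.1399 = 0.8601
φ_{22} = 0.5701 / 0.8601 = 0.663

0.663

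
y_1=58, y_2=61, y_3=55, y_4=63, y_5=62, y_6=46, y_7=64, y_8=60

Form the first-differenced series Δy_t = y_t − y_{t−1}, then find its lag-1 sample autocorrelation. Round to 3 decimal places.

First differences Δy: 3, -6, 8, -1, -16, 18, -4
Mean of differences = 0.2857
Numerator Σ(Δy_t−Δȳ)(Δy_{t+1}−Δȳ) = -418.9388
Denominator Σ(Δy_t−Δȳ)² = 705.4286
r_1(Δy) = -418.9388 / 705.4286 = -0.594

-0.594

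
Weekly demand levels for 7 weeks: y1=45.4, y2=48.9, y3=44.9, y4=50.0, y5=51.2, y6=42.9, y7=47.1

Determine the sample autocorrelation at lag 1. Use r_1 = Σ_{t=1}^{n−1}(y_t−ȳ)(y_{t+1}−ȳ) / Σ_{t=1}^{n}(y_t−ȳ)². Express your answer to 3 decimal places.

-0.353

Mean ȳ = (45.4 + 48.9 + 44.9 + 50.0 + 51.2 + 42.9 + 47.1)/7 = 47.2000
Deviations from mean: -1.8000, 1.7000, -2.3000, 2.8000, 4.0000, -4.3000, -0.1000
Numerator Σ_{t=1}^{6}(y_t−ȳ)(y_{t+1}−ȳ) = -18.9800
Denominator Σ(y_t−ȳ)² = 53.7600
r_1 = -18.9800 / 53.7600 = -0.353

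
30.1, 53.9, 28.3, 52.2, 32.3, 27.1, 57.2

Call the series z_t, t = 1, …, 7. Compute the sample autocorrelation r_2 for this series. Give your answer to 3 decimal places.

Mean z̄ = (30.1 + 53.9 + 28.3 + 52.2 + 32.3 + 27.1 + 57.2)/7 = 40.1571
Deviations from mean: -10.0571, 13.7429, -11.8571, 12.0429, -7.8571, -13.0571, 17.0429
Σ(z_t−z̄)(z_{t+2}−z̄) = (119.2490) + (165.5033) + (93.1633) + (-157.2453) + (-133.9082) = 86.7620
Denominator Σ(z_t−z̄)² = 1098.3171
r_2 = 86.7620 / 1098.3171 = 0.079

0.079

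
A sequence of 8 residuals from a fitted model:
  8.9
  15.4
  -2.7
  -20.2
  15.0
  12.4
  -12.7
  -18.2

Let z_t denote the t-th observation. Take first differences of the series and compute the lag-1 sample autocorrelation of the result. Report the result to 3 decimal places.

-0.173

First differences Δz: 6.5, -18.1, -17.5, 35.2, -2.6, -25.1, -5.5
Mean of differences = -3.8714
Numerator Σ(Δz_t−Δz̄)(Δz_{t+1}−Δz̄) = -428.8851
Denominator Σ(Δz_t−Δz̄)² = 2477.2543
r_1(Δz) = -428.8851 / 2477.2543 = -0.173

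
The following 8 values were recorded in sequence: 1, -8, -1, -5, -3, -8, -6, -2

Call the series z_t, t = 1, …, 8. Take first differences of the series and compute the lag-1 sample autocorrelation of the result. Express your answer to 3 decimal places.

-0.570

First differences Δz: -9, 7, -4, 2, -5, 2, 4
Mean of differences = -0.4286
Numerator Σ(Δz_t−Δz̄)(Δz_{t+1}−Δz̄) = -110.3265
Denominator Σ(Δz_t−Δz̄)² = 193.7143
r_1(Δz) = -110.3265 / 193.7143 = -0.570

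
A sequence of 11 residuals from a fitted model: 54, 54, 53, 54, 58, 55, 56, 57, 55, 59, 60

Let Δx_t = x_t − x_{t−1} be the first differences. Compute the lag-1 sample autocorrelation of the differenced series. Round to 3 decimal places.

-0.439

First differences Δx: 0, -1, 1, 4, -3, 1, 1, -2, 4, 1
Mean of differences = 0.6000
Numerator Σ(Δx_t−Δx̄)(Δx_{t+1}−Δx̄) = -20.3600
Denominator Σ(Δx_t−Δx̄)² = 46.4000
r_1(Δx) = -20.3600 / 46.4000 = -0.439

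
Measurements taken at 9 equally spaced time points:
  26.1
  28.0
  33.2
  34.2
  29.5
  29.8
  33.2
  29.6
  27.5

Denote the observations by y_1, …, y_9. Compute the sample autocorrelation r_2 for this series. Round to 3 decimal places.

Mean ȳ = (26.1 + 28.0 + 33.2 + 34.2 + 29.5 + 29.8 + 33.2 + 29.6 + 27.5)/9 = 30.1222
Numerator Σ_{t=1}^{7}(y_t−ȳ)(y_{t+2}−ȳ) = -34.0799
Denominator Σ(y_t−ȳ)² = 63.8956
r_2 = -34.0799 / 63.8956 = -0.533

-0.533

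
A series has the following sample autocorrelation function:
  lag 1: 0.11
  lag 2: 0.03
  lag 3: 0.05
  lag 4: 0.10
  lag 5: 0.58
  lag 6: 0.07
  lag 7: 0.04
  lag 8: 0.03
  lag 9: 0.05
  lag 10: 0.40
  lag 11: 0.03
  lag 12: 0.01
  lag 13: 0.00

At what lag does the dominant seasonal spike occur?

The largest autocorrelation is r_5 = 0.58, with a weaker echo at lag 10 (0.40); the remaining lags stay at or below 0.11.
The dominant spike at lag 5 indicates a seasonal period of 5.

5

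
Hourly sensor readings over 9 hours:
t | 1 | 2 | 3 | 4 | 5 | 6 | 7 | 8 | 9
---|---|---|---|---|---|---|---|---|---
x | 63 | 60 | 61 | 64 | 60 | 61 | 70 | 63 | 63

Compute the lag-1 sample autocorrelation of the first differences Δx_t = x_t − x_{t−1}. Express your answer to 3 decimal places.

-0.422

First differences Δx: -3, 1, 3, -4, 1, 9, -7, 0
Mean of differences = 0.0000
Numerator Σ(Δx_t−Δx̄)(Δx_{t+1}−Δx̄) = -70.0000
Denominator Σ(Δx_t−Δx̄)² = 166.0000
r_1(Δx) = -70.0000 / 166.0000 = -0.422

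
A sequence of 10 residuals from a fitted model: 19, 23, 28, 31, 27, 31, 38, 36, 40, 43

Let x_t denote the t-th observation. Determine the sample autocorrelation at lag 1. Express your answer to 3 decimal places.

Mean x̄ = (19 + 23 + 28 + 31 + 27 + 31 + 38 + 36 + 40 + 43)/10 = 31.6000
Numerator Σ_{t=1}^{9}(x_t−x̄)(x_{t+1}−x̄) = 304.0400
Denominator Σ(x_t−x̄)² = 528.4000
r_1 = 304.0400 / 528.4000 = 0.575

0.575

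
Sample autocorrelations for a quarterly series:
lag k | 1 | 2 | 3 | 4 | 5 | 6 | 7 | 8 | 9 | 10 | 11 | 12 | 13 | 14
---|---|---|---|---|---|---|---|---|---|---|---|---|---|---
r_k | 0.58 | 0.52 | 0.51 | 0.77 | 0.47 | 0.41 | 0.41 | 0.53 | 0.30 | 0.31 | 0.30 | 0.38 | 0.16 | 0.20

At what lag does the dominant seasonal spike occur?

The largest autocorrelation is r_4 = 0.77; the remaining lags stay at or below 0.58. The elevated value at lag 1 (0.58), dropping to 0.52 at lag 2, reflects decaying short-term dependence rather than seasonality.
The dominant spike at lag 4 indicates a seasonal period of 4.

4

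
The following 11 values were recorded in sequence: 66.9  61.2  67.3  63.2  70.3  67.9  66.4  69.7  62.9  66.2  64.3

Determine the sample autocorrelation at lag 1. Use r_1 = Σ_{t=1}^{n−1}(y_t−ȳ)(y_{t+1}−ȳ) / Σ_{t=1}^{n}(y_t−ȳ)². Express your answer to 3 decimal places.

Mean ȳ = (66.9 + 61.2 + 67.3 + 63.2 + 70.3 + 67.9 + 66.4 + 69.7 + 62.9 + 66.2 + 64.3)/11 = 66.0273
Numerator Σ_{t=1}^{10}(y_t−ȳ)(y_{t+1}−ȳ) = -28.2907
Denominator Σ(y_t−ȳ)² = 81.8618
r_1 = -28.2907 / 81.8618 = -0.346

-0.346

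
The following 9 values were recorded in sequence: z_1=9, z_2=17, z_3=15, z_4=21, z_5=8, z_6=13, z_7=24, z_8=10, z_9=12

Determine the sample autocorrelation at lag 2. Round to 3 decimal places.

Mean z̄ = (9 + 17 + 15 + 21 + 8 + 13 + 24 + 10 + 12)/9 = 14.3333
Σ(z_t−z̄)(z_{t+2}−z̄) = (-3.5556) + (17.7778) + (-4.2222) + (-8.8889) + (-61.2222) + (5.7778) + (-22.5556) = -76.8889
Denominator Σ(z_t−z̄)² = 240.0000
r_2 = -76.8889 / 240.0000 = -0.320

-0.320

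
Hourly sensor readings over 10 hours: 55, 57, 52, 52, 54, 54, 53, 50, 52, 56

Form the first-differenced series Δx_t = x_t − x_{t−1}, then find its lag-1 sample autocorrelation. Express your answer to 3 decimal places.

First differences Δx: 2, -5, 0, 2, 0, -1, -3, 2, 4
Mean of differences = 0.1111
Numerator Σ(Δx_t−Δx̄)(Δx_{t+1}−Δx̄) = -4.4568
Denominator Σ(Δx_t−Δx̄)² = 62.8889
r_1(Δx) = -4.4568 / 62.8889 = -0.071

-0.071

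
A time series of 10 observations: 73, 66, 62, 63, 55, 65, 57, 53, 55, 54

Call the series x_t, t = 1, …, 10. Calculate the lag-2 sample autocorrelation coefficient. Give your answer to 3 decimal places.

0.226

Mean x̄ = (73 + 66 + 62 + 63 + 55 + 65 + 57 + 53 + 55 + 54)/10 = 60.3000
Numerator Σ_{t=1}^{8}(x_t−x̄)(x_{t+2}−x̄) = 87.3200
Denominator Σ(x_t−x̄)² = 386.1000
r_2 = 87.3200 / 386.1000 = 0.226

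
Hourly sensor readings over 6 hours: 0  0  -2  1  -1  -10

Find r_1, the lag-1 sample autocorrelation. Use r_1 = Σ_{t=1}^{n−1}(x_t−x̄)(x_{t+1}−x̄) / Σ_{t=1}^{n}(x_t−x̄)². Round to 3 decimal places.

Mean x̄ = (0 + 0 − 2 + 1 − 1 − 10)/6 = -2.0000
Deviations from mean: 2.0000, 2.0000, 0.0000, 3.0000, 1.0000, -8.0000
Σ(x_t−x̄)(x_{t+1}−x̄) = (4.0000) + (0.0000) + (0.0000) + (3.0000) + (-8.0000) = -1.0000
Denominator Σ(x_t−x̄)² = 82.0000
r_1 = -1.0000 / 82.0000 = -0.012

-0.012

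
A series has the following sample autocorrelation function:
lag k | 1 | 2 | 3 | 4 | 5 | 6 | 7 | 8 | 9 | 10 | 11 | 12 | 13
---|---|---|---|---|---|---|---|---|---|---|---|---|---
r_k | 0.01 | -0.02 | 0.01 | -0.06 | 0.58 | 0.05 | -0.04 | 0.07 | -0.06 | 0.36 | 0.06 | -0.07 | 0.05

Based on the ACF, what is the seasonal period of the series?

5

The largest autocorrelation is r_5 = 0.58, with a weaker echo at lag 10 (0.36); the remaining lags stay at or below 0.07.
The dominant spike at lag 5 indicates a seasonal period of 5.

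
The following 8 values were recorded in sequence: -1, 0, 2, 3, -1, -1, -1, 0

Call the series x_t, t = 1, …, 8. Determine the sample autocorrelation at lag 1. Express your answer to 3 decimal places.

Mean x̄ = (-1 + 0 + 2 + 3 − 1 − 1 − 1 + 0)/8 = 0.1250
Deviations from mean: -1.1250, -0.1250, 1.8750, 2.8750, -1.1250, -1.1250, -1.1250, -0.1250
Σ(x_t−x̄)(x_{t+1}−x̄) = (0.1406) + (-0.2344) + (5.3906) + (-3.2344) + (1.2656) + (1.2656) + (0.1406) = 4.7344
Denominator Σ(x_t−x̄)² = 16.8750
r_1 = 4.7344 / 16.8750 = 0.281

0.281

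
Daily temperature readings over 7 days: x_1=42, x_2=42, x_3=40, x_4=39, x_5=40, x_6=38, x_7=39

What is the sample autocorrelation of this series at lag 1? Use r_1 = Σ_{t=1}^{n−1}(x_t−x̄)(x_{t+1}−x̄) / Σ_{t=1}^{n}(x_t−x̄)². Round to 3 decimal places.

0.429

Mean x̄ = (42 + 42 + 40 + 39 + 40 + 38 + 39)/7 = 40.0000
Deviations from mean: 2.0000, 2.0000, 0.0000, -1.0000, 0.0000, -2.0000, -1.0000
Σ(x_t−x̄)(x_{t+1}−x̄) = (4.0000) + (0.0000) + (0.0000) + (0.0000) + (0.0000) + (2.0000) = 6.0000
Denominator Σ(x_t−x̄)² = 14.0000
r_1 = 6.0000 / 14.0000 = 0.429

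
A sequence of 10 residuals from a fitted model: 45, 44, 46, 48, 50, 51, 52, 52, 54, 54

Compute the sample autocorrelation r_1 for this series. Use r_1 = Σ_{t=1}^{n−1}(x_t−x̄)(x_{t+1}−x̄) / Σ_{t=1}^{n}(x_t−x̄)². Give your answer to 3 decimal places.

Mean x̄ = (45 + 44 + 46 + 48 + 50 + 51 + 52 + 52 + 54 + 54)/10 = 49.6000
Numerator Σ_{t=1}^{9}(x_t−x̄)(x_{t+1}−x̄) = 90.6400
Denominator Σ(x_t−x̄)² = 120.4000
r_1 = 90.6400 / 120.4000 = 0.753

0.753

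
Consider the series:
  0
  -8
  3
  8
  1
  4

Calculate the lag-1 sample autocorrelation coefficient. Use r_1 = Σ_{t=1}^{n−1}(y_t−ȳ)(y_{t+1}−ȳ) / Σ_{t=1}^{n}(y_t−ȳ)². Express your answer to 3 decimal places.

0.034

Mean ȳ = (0 − 8 + 3 + 8 + 1 + 4)/6 = 1.3333
Deviations from mean: -1.3333, -9.3333, 1.6667, 6.6667, -0.3333, 2.6667
Σ(y_t−ȳ)(y_{t+1}−ȳ) = (12.4444) + (-15.5556) + (11.1111) + (-2.2222) + (-0.8889) = 4.8889
Denominator Σ(y_t−ȳ)² = 143.3333
r_1 = 4.8889 / 143.3333 = 0.034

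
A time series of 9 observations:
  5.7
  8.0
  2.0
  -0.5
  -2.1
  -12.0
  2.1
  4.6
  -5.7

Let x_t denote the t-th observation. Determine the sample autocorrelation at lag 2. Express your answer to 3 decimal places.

-0.196

Mean x̄ = (5.7 + 8.0 + 2.0 − 0.5 − 2.1 − 12.0 + 2.1 + 4.6 − 5.7)/9 = 0.2333
Σ(x_t−x̄)(x_{t+2}−x̄) = (9.6578) + (-5.6956) + (-4.1222) + (8.9711) + (-4.3556) + (-53.4189) + (-11.0756) = -60.0389
Denominator Σ(x_t−x̄)² = 306.7200
r_2 = -60.0389 / 306.7200 = -0.196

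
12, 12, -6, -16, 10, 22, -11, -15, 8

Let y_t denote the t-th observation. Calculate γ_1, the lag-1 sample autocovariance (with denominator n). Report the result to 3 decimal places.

Mean ȳ = (12 + 12 − 6 − 16 + 10 + 22 − 11 − 15 + 8)/9 = 1.7778
Σ_{t=1}^{8}(y_t−ȳ)(y_{t+1}−ȳ) = 34.9506
γ_1 = 34.9506 / 9 = 3.883

3.883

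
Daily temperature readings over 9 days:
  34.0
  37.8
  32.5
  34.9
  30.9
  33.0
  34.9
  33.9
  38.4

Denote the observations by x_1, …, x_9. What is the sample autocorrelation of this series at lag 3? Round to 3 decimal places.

Mean x̄ = (34.0 + 37.8 + 32.5 + 34.9 + 30.9 + 33.0 + 34.9 + 33.9 + 38.4)/9 = 34.4778
Σ(x_t−x̄)(x_{t+3}−x̄) = (-0.2017) + (-11.8862) + (2.9227) + (0.1783) + (2.0672) + (-5.7962) = -12.7159
Denominator Σ(x_t−x̄)² = 46.2356
r_3 = -12.7159 / 46.2356 = -0.275

-0.275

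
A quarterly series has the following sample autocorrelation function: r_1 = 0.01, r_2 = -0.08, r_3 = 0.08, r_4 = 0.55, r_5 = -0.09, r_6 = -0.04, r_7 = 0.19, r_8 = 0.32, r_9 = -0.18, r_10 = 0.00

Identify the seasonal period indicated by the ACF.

The largest autocorrelation is r_4 = 0.55, with a weaker echo at lag 8 (0.32); the remaining lags stay at or below 0.19.
The dominant spike at lag 4 indicates a seasonal period of 4.

4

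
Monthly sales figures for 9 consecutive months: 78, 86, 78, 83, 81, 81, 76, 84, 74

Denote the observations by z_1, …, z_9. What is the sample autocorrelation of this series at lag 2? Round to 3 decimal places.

Mean z̄ = (78 + 86 + 78 + 83 + 81 + 81 + 76 + 84 + 74)/9 = 80.1111
Σ(z_t−z̄)(z_{t+2}−z̄) = (4.4568) + (17.0123) + (-1.8765) + (2.5679) + (-3.6543) + (3.4568) + (25.1235) = 47.0864
Denominator Σ(z_t−z̄)² = 122.8889
r_2 = 47.0864 / 122.8889 = 0.383

0.383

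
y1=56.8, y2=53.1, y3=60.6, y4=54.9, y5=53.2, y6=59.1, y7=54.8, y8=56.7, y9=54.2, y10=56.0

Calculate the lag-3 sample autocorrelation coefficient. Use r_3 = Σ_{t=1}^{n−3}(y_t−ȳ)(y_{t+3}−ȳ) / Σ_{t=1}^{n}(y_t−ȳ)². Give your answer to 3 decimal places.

Mean ȳ = (56.8 + 53.1 + 60.6 + 54.9 + 53.2 + 59.1 + 54.8 + 56.7 + 54.2 + 56.0)/10 = 55.9400
Numerator Σ_{t=1}^{7}(y_t−ȳ)(y_{t+3}−ȳ) = 15.1492
Denominator Σ(y_t−ȳ)² = 54.0040
r_3 = 15.1492 / 54.0040 = 0.281

0.281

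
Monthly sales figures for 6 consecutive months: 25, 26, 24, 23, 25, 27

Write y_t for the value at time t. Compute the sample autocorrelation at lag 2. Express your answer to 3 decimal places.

-0.600

Mean ȳ = (25 + 26 + 24 + 23 + 25 + 27)/6 = 25.0000
Deviations from mean: 0.0000, 1.0000, -1.0000, -2.0000, 0.0000, 2.0000
Σ(y_t−ȳ)(y_{t+2}−ȳ) = (0.0000) + (-2.0000) + (0.0000) + (-4.0000) = -6.0000
Denominator Σ(y_t−ȳ)² = 10.0000
r_2 = -6.0000 / 10.0000 = -0.600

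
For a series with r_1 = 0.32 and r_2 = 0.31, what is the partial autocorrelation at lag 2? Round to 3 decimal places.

0.231

φ_{22} = (r_2 − r_1²) / (1 − r_1²)
r_1² = (0.32)² = 0.1024
Numerator = 0.31 − 0.1024 = 0.2076; denominator = 1 − 0.1024 = 0.8976
φ_{22} = 0.2076 / 0.8976 = 0.231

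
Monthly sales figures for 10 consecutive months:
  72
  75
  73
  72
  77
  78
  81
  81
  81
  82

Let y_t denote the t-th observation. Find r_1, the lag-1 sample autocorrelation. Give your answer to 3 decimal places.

0.652

Mean ȳ = (72 + 75 + 73 + 72 + 77 + 78 + 81 + 81 + 81 + 82)/10 = 77.2000
Numerator Σ_{t=1}^{9}(y_t−ȳ)(y_{t+1}−ȳ) = 93.5600
Denominator Σ(y_t−ȳ)² = 143.6000
r_1 = 93.5600 / 143.6000 = 0.652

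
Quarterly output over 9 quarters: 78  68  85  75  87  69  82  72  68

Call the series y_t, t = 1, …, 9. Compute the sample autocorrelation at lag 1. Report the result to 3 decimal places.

-0.502

Mean ȳ = (78 + 68 + 85 + 75 + 87 + 69 + 82 + 72 + 68)/9 = 76.0000
Numerator Σ_{t=1}^{8}(y_t−ȳ)(y_{t+1}−ȳ) = -219.0000
Denominator Σ(y_t−ȳ)² = 436.0000
r_1 = -219.0000 / 436.0000 = -0.502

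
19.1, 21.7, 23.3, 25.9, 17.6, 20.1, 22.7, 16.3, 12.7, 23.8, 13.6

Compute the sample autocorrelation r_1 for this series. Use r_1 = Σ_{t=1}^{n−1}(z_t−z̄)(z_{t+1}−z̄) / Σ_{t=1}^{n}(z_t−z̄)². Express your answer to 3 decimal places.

Mean z̄ = (19.1 + 21.7 + 23.3 + 25.9 + 17.6 + 20.1 + 22.7 + 16.3 + 12.7 + 23.8 + 13.6)/11 = 19.7091
Numerator Σ_{t=1}^{10}(z_t−z̄)(z_{t+1}−z̄) = -24.5119
Denominator Σ(z_t−z̄)² = 183.9091
r_1 = -24.5119 / 183.9091 = -0.133

-0.133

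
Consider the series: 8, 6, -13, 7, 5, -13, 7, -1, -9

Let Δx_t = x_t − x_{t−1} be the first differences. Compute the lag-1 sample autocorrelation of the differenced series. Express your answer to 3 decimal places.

First differences Δx: -2, -19, 20, -2, -18, 20, -8, -8
Mean of differences = -2.1250
Numerator Σ(Δx_t−Δx̄)(Δx_{t+1}−Δx̄) = -821.3906
Denominator Σ(Δx_t−Δx̄)² = 1584.8750
r_1(Δx) = -821.3906 / 1584.8750 = -0.518

-0.518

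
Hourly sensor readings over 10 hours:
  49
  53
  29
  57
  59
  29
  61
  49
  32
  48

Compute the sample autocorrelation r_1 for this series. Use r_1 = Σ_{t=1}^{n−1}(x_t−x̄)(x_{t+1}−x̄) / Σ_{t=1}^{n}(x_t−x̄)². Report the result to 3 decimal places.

-0.475

Mean x̄ = (49 + 53 + 29 + 57 + 59 + 29 + 61 + 49 + 32 + 48)/10 = 46.6000
Numerator Σ_{t=1}^{9}(x_t−x̄)(x_{t+1}−x̄) = -643.9600
Denominator Σ(x_t−x̄)² = 1356.4000
r_1 = -643.9600 / 1356.4000 = -0.475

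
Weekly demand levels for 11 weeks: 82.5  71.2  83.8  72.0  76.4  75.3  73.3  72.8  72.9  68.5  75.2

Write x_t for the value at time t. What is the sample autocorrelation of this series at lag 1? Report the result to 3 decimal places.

Mean x̄ = (82.5 + 71.2 + 83.8 + 72.0 + 76.4 + 75.3 + 73.3 + 72.8 + 72.9 + 68.5 + 75.2)/11 = 74.9000
Numerator Σ_{t=1}^{10}(x_t−x̄)(x_{t+1}−x̄) = -72.8100
Denominator Σ(x_t−x̄)² = 213.5000
r_1 = -72.8100 / 213.5000 = -0.341

-0.341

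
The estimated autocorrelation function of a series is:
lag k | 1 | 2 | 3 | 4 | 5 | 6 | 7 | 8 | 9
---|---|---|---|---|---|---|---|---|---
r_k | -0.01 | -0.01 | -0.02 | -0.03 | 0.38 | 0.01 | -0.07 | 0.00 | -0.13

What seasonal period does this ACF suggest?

The largest autocorrelation is r_5 = 0.38; the remaining lags stay at or below 0.01.
The dominant spike at lag 5 indicates a seasonal period of 5.

5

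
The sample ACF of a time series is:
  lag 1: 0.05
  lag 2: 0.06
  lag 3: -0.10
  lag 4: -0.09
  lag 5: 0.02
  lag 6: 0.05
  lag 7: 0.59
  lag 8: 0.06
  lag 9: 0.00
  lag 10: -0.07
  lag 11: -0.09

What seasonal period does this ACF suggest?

The largest autocorrelation is r_7 = 0.59; the remaining lags stay at or below 0.06.
The dominant spike at lag 7 indicates a seasonal period of 7.

7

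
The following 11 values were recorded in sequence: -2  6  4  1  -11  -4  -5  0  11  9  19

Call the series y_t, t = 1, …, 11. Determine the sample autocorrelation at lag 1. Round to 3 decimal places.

Mean ȳ = (-2 + 6 + 4 + 1 − 11 − 4 − 5 + 0 + 11 + 9 + 19)/11 = 2.5455
Numerator Σ_{t=1}^{10}(y_t−ȳ)(y_{t+1}−ȳ) = 304.5207
Denominator Σ(y_t−ȳ)² = 710.7273
r_1 = 304.5207 / 710.7273 = 0.428

0.428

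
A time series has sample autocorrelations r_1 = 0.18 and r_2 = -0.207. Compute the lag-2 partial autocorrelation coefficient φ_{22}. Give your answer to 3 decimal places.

-0.247

φ_{22} = (r_2 − r_1²) / (1 − r_1²)
r_1² = (0.18)² = 0.0324
Numerator = -0.207 − 0.0324 = -0.2394; denominator = 1 − 0.0324 = 0.9676
φ_{22} = -0.2394 / 0.9676 = -0.247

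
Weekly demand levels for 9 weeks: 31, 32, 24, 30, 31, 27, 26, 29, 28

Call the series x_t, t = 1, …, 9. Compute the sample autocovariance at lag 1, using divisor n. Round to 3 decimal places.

Mean x̄ = (31 + 32 + 24 + 30 + 31 + 27 + 26 + 29 + 28)/9 = 28.6667
Σ_{t=1}^{8}(x_t−x̄)(x_{t+1}−x̄) = -11.4444
γ_1 = -11.4444 / 9 = -1.272

-1.272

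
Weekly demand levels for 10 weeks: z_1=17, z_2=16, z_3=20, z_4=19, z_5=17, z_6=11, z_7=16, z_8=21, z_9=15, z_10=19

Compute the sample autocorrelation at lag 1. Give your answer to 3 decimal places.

-0.092

Mean z̄ = (17 + 16 + 20 + 19 + 17 + 11 + 16 + 21 + 15 + 19)/10 = 17.1000
Numerator Σ_{t=1}^{9}(z_t−z̄)(z_{t+1}−z̄) = -6.9100
Denominator Σ(z_t−z̄)² = 74.9000
r_1 = -6.9100 / 74.9000 = -0.092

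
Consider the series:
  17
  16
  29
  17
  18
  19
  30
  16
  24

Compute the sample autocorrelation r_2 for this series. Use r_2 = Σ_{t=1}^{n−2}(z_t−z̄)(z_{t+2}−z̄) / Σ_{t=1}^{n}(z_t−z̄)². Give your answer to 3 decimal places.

-0.063

Mean z̄ = (17 + 16 + 29 + 17 + 18 + 19 + 30 + 16 + 24)/9 = 20.6667
Numerator Σ_{t=1}^{7}(z_t−z̄)(z_{t+2}−z̄) = -15.5556
Denominator Σ(z_t−z̄)² = 248.0000
r_2 = -15.5556 / 248.0000 = -0.063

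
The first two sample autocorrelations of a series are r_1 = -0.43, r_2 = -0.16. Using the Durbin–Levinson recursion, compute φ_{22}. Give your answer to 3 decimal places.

φ_{22} = (r_2 − r_1²) / (1 − r_1²)
r_1² = (-0.43)² = 0.1849
Numerator = -0.16 − 0.1849 = -0.3449; denominator = 1 − 0.1849 = 0.8151
φ_{22} = -0.3449 / 0.8151 = -0.423

-0.423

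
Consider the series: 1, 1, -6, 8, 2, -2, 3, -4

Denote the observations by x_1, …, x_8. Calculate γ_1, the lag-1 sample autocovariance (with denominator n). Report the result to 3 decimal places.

-7.674

Mean x̄ = (1 + 1 − 6 + 8 + 2 − 2 + 3 − 4)/8 = 0.3750
Deviations: 0.6250, 0.6250, -6.3750, 7.6250, 1.6250, -2.3750, 2.6250, -4.3750
Σ_{t=1}^{7}(x_t−x̄)(x_{t+1}−x̄) = -61.3906
γ_1 = -61.3906 / 8 = -7.674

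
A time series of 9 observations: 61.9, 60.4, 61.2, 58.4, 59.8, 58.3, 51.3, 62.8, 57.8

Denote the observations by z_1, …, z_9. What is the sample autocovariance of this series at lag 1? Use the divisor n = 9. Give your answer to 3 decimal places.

Mean z̄ = (61.9 + 60.4 + 61.2 + 58.4 + 59.8 + 58.3 + 51.3 + 62.8 + 57.8)/9 = 59.1000
Σ_{t=1}^{8}(z_t−z̄)(z_{t+1}−z̄) = -23.5800
γ_1 = -23.5800 / 9 = -2.620

-2.620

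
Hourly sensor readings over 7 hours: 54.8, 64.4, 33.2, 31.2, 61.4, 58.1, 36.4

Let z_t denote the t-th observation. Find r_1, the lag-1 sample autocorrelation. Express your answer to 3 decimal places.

Mean z̄ = (54.8 + 64.4 + 33.2 + 31.2 + 61.4 + 58.1 + 36.4)/7 = 48.5000
Σ(z_t−z̄)(z_{t+1}−z̄) = (100.1700) + (-243.2700) + (264.6900) + (-223.1700) + (123.8400) + (-116.1600) = -93.9000
Denominator Σ(z_t−z̄)² = 1230.8600
r_1 = -93.9000 / 1230.8600 = -0.076

-0.076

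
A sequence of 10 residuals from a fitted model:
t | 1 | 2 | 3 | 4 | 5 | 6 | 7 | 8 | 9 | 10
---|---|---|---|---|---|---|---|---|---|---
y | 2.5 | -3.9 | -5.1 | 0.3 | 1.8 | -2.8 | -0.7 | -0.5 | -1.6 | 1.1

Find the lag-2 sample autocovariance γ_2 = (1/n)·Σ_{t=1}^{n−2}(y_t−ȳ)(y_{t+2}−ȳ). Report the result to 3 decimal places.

Mean ȳ = (2.5 − 3.9 − 5.1 + 0.3 + 1.8 − 2.8 − 0.7 − 0.5 − 1.6 + 1.1)/10 = -0.8900
Σ_{t=1}^{8}(y_t−ȳ)(y_{t+2}−ȳ) = -31.0442
γ_2 = -31.0442 / 10 = -3.104

-3.104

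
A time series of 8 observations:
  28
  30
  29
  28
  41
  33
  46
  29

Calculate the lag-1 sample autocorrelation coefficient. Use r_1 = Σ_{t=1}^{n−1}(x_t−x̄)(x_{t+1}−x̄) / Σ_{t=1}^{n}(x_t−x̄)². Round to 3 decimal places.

-0.139

Mean x̄ = (28 + 30 + 29 + 28 + 41 + 33 + 46 + 29)/8 = 33.0000
Deviations from mean: -5.0000, -3.0000, -4.0000, -5.0000, 8.0000, 0.0000, 13.0000, -4.0000
Σ(x_t−x̄)(x_{t+1}−x̄) = (15.0000) + (12.0000) + (20.0000) + (-40.0000) + (0.0000) + (0.0000) + (-52.0000) = -45.0000
Denominator Σ(x_t−x̄)² = 324.0000
r_1 = -45.0000 / 324.0000 = -0.139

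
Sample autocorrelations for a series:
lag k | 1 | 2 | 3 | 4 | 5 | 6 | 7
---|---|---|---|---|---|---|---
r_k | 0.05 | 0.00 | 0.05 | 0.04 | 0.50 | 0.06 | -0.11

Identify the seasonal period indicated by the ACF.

The largest autocorrelation is r_5 = 0.50; the remaining lags stay at or below 0.06.
The dominant spike at lag 5 indicates a seasonal period of 5.

5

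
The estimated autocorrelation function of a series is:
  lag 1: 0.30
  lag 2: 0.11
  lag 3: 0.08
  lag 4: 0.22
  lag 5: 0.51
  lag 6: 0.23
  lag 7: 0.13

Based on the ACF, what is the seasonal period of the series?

The largest autocorrelation is r_5 = 0.51; the remaining lags stay at or below 0.30. The elevated value at lag 1 (0.30), dropping to 0.11 at lag 2, reflects decaying short-term dependence rather than seasonality.
The dominant spike at lag 5 indicates a seasonal period of 5.

5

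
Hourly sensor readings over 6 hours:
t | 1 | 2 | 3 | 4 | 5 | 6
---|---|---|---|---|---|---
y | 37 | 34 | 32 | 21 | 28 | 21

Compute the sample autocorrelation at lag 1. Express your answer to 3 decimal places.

Mean ȳ = (37 + 34 + 32 + 21 + 28 + 21)/6 = 28.8333
Deviations from mean: 8.1667, 5.1667, 3.1667, -7.8333, -0.8333, -7.8333
Σ(y_t−ȳ)(y_{t+1}−ȳ) = (42.1944) + (16.3611) + (-24.8056) + (6.5278) + (6.5278) = 46.8056
Denominator Σ(y_t−ȳ)² = 226.8333
r_1 = 46.8056 / 226.8333 = 0.206

0.206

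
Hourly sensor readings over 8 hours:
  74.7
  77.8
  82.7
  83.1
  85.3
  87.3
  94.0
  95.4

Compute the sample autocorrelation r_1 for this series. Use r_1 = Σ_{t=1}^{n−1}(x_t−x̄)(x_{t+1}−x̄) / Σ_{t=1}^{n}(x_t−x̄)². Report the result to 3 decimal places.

Mean x̄ = (74.7 + 77.8 + 82.7 + 83.1 + 85.3 + 87.3 + 94.0 + 95.4)/8 = 85.0375
Deviations from mean: -10.3375, -7.2375, -2.3375, -1.9375, 0.2625, 2.2625, 8.9625, 10.3625
Numerator Σ_{t=1}^{7}(x_t−x̄)(x_{t+1}−x̄) = 209.5011
Denominator Σ(x_t−x̄)² = 361.3588
r_1 = 209.5011 / 361.3588 = 0.580

0.580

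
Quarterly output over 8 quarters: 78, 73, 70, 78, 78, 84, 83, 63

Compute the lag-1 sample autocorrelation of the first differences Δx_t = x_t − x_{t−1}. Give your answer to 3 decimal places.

First differences Δx: -5, -3, 8, 0, 6, -1, -20
Mean of differences = -2.1429
Numerator Σ(Δx_t−Δx̄)(Δx_{t+1}−Δx̄) = 21.8367
Denominator Σ(Δx_t−Δx̄)² = 502.8571
r_1(Δx) = 21.8367 / 502.8571 = 0.043

0.043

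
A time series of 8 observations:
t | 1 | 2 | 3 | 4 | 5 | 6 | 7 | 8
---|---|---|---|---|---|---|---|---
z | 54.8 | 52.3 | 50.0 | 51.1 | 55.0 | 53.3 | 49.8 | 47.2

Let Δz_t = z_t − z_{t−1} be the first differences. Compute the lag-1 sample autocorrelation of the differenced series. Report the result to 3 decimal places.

0.289

First differences Δz: -2.5, -2.3, 1.1, 3.9, -1.7, -3.5, -2.6
Mean of differences = -1.0857
Numerator Σ(Δz_t−Δz̄)(Δz_{t+1}−Δz̄) = 12.0369
Denominator Σ(Δz_t−Δz̄)² = 41.6086
r_1(Δz) = 12.0369 / 41.6086 = 0.289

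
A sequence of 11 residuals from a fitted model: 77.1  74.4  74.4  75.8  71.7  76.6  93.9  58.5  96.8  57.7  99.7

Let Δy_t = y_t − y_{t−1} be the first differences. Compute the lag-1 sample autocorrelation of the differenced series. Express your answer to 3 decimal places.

First differences Δy: -2.7, 0.0, 1.4, -4.1, 4.9, 17.3, -35.4, 38.3, -39.1, 42.0
Mean of differences = 2.2600
Numerator Σ(Δy_t−Δȳ)(Δy_{t+1}−Δȳ) = -5016.3956
Denominator Σ(Δy_t−Δȳ)² = 6311.1440
r_1(Δy) = -5016.3956 / 6311.1440 = -0.795

-0.795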